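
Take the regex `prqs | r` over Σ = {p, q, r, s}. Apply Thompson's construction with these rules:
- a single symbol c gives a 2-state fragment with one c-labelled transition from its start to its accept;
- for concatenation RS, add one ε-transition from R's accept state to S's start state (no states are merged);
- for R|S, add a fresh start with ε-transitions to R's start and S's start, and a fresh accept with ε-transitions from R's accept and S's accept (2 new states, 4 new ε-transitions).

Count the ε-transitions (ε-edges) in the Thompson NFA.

Recursing over subexpressions:
Each of the 5 symbol leaves contributes 0 ε-transitions.
  prqs → 3 ε-transitions
  prqs | r → 7 ε-transitions

7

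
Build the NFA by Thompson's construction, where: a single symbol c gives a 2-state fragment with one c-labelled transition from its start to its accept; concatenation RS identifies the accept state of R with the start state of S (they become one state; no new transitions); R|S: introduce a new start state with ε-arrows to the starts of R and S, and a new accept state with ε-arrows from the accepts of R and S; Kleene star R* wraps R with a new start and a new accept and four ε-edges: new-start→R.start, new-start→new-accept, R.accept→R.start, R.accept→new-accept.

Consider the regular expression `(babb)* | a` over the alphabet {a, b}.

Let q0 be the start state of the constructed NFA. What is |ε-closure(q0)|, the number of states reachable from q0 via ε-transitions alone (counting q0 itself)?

6

Let C(F) = |ε-closure(F.start)| within fragment F, and note whether F accepts ε. Symbol fragments have C = 1 and do not accept ε. Then:
  babb : C equals the left operand's closure size = 1 (its accept is not ε-reachable, so the closure stops there)
  (babb)* : the star's fresh start ε-reaches both the body's start and the fresh accept: C = 2 + 1 = 3
  (babb)* | a : C = 1 (new start) + (3 + 1) + 1 (new accept, since some branch ε-reaches its own accept) = 6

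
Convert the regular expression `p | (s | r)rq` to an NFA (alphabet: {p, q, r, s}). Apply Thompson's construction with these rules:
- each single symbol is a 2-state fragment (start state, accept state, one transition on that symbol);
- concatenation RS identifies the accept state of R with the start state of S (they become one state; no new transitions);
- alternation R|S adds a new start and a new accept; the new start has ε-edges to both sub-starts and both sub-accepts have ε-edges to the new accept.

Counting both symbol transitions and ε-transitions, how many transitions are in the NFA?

13

Building bottom-up:
Each of the 5 symbol leaves contributes 1 transition (1 symbol, 0 ε).
  s | r → 6 transitions (2 symbol, 4 ε)
  (s | r)rq → 8 transitions (4 symbol, 4 ε)
  p | (s | r)rq → 13 transitions (5 symbol, 8 ε)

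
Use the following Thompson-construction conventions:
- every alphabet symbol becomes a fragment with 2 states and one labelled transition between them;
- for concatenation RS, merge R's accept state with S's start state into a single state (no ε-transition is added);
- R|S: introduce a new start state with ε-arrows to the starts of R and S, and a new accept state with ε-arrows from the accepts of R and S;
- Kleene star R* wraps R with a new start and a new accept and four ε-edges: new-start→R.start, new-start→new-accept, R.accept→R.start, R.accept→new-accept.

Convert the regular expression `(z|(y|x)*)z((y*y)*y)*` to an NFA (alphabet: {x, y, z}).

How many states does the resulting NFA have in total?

22

Recursing over subexpressions:
Each of the 7 symbol leaves contributes a 2-state fragment.
  y|x : 6 states
  (y|x)* : 8 states
  z|(y|x)* : 12 states
  y* : 4 states
  y*y : 5 states
  (y*y)* : 7 states
  (y*y)*y : 8 states
  ((y*y)*y)* : 10 states
  (z|(y|x)*)z((y*y)*y)* : 22 states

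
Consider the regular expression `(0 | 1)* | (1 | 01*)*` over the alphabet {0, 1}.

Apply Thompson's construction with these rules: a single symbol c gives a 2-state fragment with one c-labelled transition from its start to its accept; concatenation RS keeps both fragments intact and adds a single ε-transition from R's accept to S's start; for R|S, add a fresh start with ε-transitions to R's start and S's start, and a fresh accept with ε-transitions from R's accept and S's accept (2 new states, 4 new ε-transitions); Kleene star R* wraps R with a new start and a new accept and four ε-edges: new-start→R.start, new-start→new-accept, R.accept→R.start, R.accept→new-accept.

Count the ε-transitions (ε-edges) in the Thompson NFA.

Per subexpression:
Each of the 5 symbol leaves contributes 0 ε-transitions.
  0 | 1 : 4 ε-transitions
  (0 | 1)* : 8 ε-transitions
  1* : 4 ε-transitions
  01* : 5 ε-transitions
  1 | 01* : 9 ε-transitions
  (1 | 01*)* : 13 ε-transitions
  (0 | 1)* | (1 | 01*)* : 25 ε-transitions

25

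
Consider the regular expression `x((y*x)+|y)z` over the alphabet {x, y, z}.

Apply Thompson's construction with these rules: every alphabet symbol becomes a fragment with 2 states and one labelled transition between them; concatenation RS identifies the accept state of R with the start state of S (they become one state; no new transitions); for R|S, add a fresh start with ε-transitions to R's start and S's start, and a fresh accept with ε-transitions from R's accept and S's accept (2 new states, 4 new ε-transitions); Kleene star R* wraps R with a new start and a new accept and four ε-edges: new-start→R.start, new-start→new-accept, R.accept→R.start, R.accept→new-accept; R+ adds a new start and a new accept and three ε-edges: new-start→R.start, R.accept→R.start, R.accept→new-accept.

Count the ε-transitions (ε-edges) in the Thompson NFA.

11

Recursing over subexpressions:
Each of the 5 symbol leaves contributes 0 ε-transitions.
  y* = 4 ε-transitions
  y*x = 4 ε-transitions
  (y*x)+ = 7 ε-transitions
  (y*x)+|y = 11 ε-transitions
  x((y*x)+|y)z = 11 ε-transitions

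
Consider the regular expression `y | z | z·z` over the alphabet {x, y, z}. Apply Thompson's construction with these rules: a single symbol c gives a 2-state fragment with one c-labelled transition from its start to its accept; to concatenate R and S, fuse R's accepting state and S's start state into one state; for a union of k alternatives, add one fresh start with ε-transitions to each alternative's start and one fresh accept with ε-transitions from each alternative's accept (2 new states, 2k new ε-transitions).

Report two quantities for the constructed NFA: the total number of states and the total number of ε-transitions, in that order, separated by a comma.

9, 6

Bottom-up over the parse tree:
Each of the 4 symbol leaves contributes 2 states and 0 ε-transitions.
  z·z → 3 states, 0 ε-transitions
  y | z | z·z → 9 states, 6 ε-transitions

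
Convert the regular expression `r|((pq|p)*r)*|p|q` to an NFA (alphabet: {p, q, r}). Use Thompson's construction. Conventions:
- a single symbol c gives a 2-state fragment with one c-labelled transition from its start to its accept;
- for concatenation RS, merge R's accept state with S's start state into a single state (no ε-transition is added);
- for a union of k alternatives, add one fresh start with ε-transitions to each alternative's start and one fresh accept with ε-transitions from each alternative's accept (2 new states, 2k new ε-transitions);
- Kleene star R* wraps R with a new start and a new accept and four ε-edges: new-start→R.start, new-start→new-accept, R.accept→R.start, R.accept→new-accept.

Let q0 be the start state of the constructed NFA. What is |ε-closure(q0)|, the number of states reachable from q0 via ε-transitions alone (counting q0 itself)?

12

Let C(F) = |ε-closure(F.start)| within fragment F, and note whether F accepts ε. Symbol fragments have C = 1 and do not accept ε. Then:
  pq : |ε-closure| equals the left operand's closure size = 1 (its accept is not ε-reachable, so the closure stops there)
  pq|p : |ε-closure| = 1 + 1 + 1 = 3 (the new accept is not ε-reachable since no branch accepts ε)
  (pq|p)* : |ε-closure| = 1 (new start) + 3 (body) + 1 (new accept) = 5
  (pq|p)*r : |ε-closure| = 5 + (1−1) = 5 (closure spills across the concat boundary because the left factor accepts ε)
  ((pq|p)*r)* : |ε-closure| = 1 (new start) + 5 (body) + 1 (new accept) = 7
  r|((pq|p)*r)*|p|q : |ε-closure| = 1 (new start) + (1 + 7 + 1 + 1) + 1 (new accept, since some branch ε-reaches its own accept) = 12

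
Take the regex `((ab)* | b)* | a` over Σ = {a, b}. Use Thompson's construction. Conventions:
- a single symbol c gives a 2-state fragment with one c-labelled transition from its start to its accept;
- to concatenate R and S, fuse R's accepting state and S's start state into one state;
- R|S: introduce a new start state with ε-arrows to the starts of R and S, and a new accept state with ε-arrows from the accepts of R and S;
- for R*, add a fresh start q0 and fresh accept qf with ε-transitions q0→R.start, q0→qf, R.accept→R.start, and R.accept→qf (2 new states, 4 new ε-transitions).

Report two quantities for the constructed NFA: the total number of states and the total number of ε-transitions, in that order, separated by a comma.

By structural recursion:
Each of the 4 symbol leaves contributes 2 states and 0 ε-transitions.
  ab : 3 states, 0 ε-transitions
  (ab)* : 5 states, 4 ε-transitions
  (ab)* | b : 9 states, 8 ε-transitions
  ((ab)* | b)* : 11 states, 12 ε-transitions
  ((ab)* | b)* | a : 15 states, 16 ε-transitions

15, 16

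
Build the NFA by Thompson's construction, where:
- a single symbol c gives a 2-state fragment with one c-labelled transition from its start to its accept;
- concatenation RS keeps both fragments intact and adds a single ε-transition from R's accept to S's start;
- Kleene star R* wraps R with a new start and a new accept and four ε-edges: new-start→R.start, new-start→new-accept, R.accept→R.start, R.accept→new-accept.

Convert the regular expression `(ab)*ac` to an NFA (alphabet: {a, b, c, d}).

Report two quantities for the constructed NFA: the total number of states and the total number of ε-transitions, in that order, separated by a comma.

10, 7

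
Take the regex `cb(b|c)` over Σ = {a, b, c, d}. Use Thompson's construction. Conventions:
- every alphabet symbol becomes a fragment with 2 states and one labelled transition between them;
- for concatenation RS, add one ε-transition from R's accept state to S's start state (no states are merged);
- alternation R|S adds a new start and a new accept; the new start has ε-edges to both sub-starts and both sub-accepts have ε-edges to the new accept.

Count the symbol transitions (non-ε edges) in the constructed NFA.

Recursing over subexpressions:
Each of the 4 symbol leaves contributes exactly 1 symbol transition.
  b|c = 2 symbol transitions
  cb(b|c) = 4 symbol transitions

4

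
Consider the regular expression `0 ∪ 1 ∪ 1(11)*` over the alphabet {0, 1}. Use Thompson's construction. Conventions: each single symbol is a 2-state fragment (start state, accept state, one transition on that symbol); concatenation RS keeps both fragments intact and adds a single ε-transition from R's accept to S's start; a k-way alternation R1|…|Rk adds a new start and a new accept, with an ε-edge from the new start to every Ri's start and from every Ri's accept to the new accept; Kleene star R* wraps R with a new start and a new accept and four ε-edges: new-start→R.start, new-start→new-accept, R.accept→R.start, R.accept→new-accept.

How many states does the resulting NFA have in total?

14

Building bottom-up:
Each of the 5 symbol leaves contributes a 2-state fragment.
  11 : 4 states
  (11)* : 6 states
  1(11)* : 8 states
  0 ∪ 1 ∪ 1(11)* : 14 states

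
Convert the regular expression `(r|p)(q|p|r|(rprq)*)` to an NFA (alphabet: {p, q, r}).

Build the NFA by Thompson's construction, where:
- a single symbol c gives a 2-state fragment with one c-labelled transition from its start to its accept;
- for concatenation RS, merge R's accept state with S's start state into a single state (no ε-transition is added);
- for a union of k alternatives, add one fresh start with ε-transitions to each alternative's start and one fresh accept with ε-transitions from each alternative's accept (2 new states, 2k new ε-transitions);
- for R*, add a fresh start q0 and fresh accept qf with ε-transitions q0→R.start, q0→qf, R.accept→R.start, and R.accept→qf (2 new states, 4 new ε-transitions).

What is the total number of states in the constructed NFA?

By structural recursion:
Each of the 9 symbol leaves contributes a 2-state fragment.
  r|p : 6 states
  rprq : 5 states
  (rprq)* : 7 states
  q|p|r|(rprq)* : 15 states
  (r|p)(q|p|r|(rprq)*) : 20 states

20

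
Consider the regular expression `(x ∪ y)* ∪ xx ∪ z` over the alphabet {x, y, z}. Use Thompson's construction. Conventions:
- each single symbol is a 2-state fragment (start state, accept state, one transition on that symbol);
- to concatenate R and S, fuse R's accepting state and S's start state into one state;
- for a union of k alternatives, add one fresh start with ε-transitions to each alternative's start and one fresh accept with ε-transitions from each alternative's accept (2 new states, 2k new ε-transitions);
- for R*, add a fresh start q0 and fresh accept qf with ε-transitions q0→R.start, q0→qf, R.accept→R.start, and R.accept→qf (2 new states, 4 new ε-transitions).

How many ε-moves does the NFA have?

14

Recursing over subexpressions:
Each of the 5 symbol leaves contributes 0 ε-transitions.
  x ∪ y : 4 ε-transitions
  (x ∪ y)* : 8 ε-transitions
  xx : 0 ε-transitions
  (x ∪ y)* ∪ xx ∪ z : 14 ε-transitions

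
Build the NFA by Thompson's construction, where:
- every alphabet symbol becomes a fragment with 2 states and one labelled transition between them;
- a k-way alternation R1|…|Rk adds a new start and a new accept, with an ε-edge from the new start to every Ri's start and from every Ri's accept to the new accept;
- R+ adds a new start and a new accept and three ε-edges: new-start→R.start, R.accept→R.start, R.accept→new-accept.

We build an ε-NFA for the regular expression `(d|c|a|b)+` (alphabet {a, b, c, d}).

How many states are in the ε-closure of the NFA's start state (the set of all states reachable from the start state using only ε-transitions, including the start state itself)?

Compute the ε-closure size of each fragment's start state recursively; a symbol fragment's start has no outgoing ε-edge, so its closure is just itself (size 1).
  d|c|a|b : |closure| = 1 + 1 + 1 + 1 + 1 = 5 (the new accept is not ε-reachable since no branch accepts ε)
  (d|c|a|b)+ : new start ε-reaches only the body's start; the new accept needs a symbol first: |closure| = 1 + 5 = 6

6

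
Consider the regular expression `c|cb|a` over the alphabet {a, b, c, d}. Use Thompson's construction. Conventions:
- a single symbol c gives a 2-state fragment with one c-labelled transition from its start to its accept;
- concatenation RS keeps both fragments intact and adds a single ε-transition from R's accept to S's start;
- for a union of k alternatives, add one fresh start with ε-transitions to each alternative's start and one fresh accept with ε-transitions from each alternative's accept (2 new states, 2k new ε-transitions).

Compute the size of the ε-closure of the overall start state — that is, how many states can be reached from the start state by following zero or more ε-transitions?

Let C(F) = |ε-closure(F.start)| within fragment F, and note whether F accepts ε. Symbol fragments have C = 1 and do not accept ε. Then:
  cb — same as the first factor's closure: C = 1
  c|cb|a — C = 1 + 1 + 1 + 1 = 4 (the new accept is not ε-reachable since no branch accepts ε)

4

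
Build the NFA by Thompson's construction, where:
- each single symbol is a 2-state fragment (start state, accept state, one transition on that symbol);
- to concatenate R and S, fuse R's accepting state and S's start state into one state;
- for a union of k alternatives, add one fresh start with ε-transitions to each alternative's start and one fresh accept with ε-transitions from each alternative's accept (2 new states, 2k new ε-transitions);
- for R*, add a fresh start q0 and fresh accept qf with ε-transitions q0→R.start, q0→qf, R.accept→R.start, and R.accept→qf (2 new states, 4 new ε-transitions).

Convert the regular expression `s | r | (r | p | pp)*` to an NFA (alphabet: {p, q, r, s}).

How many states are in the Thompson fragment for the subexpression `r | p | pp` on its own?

Fragment for `r | p | pp`:
Each of the 4 symbol leaves contributes a 2-state fragment.
  pp = 3 states
  r | p | pp = 9 states

9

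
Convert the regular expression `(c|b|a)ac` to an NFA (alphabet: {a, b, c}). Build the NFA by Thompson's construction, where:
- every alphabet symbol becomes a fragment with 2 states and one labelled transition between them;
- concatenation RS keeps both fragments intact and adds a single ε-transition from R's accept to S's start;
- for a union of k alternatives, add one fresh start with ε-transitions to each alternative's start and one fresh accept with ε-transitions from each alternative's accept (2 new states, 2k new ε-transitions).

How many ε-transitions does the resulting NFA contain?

8

Per subexpression:
Each of the 5 symbol leaves contributes 0 ε-transitions.
  c|b|a → 6 ε-transitions
  (c|b|a)ac → 8 ε-transitions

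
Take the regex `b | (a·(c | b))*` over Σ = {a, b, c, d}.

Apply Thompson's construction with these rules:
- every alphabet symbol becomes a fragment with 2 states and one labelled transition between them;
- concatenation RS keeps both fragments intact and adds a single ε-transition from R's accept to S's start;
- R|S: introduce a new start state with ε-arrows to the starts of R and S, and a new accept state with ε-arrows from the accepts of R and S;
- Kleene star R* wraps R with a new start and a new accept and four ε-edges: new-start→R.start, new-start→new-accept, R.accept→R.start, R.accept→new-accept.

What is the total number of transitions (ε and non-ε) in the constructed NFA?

17

Recursing over subexpressions:
Each of the 4 symbol leaves contributes 1 transition (1 symbol, 0 ε).
  c | b — 6 transitions (2 symbol, 4 ε)
  a·(c | b) — 8 transitions (3 symbol, 5 ε)
  (a·(c | b))* — 12 transitions (3 symbol, 9 ε)
  b | (a·(c | b))* — 17 transitions (4 symbol, 13 ε)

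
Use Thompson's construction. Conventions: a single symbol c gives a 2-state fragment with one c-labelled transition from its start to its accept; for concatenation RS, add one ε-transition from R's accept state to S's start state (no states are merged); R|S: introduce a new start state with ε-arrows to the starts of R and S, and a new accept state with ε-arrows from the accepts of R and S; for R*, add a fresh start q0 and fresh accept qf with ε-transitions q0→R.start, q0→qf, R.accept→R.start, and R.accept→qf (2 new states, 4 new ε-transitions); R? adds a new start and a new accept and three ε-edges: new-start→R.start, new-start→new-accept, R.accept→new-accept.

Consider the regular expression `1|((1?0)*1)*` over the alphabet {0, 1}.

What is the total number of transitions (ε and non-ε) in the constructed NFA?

Bottom-up over the parse tree:
Each of the 4 symbol leaves contributes 1 transition (1 symbol, 0 ε).
  1? = 4 transitions (1 symbol, 3 ε)
  1?0 = 6 transitions (2 symbol, 4 ε)
  (1?0)* = 10 transitions (2 symbol, 8 ε)
  (1?0)*1 = 12 transitions (3 symbol, 9 ε)
  ((1?0)*1)* = 16 transitions (3 symbol, 13 ε)
  1|((1?0)*1)* = 21 transitions (4 symbol, 17 ε)

21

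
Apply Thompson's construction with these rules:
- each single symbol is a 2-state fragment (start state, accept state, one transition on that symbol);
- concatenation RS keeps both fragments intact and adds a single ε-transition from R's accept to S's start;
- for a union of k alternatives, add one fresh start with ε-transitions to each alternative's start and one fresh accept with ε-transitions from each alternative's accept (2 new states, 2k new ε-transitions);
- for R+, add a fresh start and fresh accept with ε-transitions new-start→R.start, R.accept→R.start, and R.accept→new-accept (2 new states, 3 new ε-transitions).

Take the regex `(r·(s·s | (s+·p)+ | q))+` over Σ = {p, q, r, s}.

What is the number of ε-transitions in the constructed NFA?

18

Bottom-up over the parse tree:
Each of the 6 symbol leaves contributes 0 ε-transitions.
  s·s — 1 ε-transition
  s+ — 3 ε-transitions
  s+·p — 4 ε-transitions
  (s+·p)+ — 7 ε-transitions
  s·s | (s+·p)+ | q — 14 ε-transitions
  r·(s·s | (s+·p)+ | q) — 15 ε-transitions
  (r·(s·s | (s+·p)+ | q))+ — 18 ε-transitions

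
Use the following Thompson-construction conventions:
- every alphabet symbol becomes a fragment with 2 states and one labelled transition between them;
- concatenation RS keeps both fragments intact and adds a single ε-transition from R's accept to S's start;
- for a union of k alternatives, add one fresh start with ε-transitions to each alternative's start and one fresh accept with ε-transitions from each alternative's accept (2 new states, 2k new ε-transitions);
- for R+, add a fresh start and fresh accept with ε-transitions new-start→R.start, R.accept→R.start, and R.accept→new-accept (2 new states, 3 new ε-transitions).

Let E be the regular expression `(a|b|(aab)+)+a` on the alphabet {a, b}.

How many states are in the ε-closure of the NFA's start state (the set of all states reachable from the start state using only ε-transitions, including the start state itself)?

6

Work bottom-up. For each fragment F, track |ε-closure(F.start)| and whether F's accept lies in that closure (i.e. whether F accepts ε). A single-symbol fragment has closure size 1 and does not accept ε.
  aab → |ε-closure| equals the left operand's closure size = 1 (its accept is not ε-reachable, so the closure stops there)
  (aab)+ → new start ε-reaches only the body's start; the new accept needs a symbol first: |ε-closure| = 1 + 1 = 2
  a|b|(aab)+ → |ε-closure| = 1 + 1 + 1 + 2 = 5 (the new accept is not ε-reachable since no branch accepts ε)
  (a|b|(aab)+)+ → |ε-closure| = 1 + 5 = 6 (the body doesn't accept ε, so the new accept is not reached)
  (a|b|(aab)+)+a → same as the first factor's closure: |ε-closure| = 6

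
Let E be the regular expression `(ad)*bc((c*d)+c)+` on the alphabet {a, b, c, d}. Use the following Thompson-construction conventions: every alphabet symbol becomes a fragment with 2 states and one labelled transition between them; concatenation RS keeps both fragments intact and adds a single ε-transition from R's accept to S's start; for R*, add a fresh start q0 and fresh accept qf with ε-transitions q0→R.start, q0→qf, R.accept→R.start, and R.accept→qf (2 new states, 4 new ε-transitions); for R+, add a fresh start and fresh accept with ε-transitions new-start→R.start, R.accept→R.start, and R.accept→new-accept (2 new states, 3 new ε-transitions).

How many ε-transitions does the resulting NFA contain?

20

Per subexpression:
Each of the 7 symbol leaves contributes 0 ε-transitions.
  ad : 1 ε-transition
  (ad)* : 5 ε-transitions
  c* : 4 ε-transitions
  c*d : 5 ε-transitions
  (c*d)+ : 8 ε-transitions
  (c*d)+c : 9 ε-transitions
  ((c*d)+c)+ : 12 ε-transitions
  (ad)*bc((c*d)+c)+ : 20 ε-transitions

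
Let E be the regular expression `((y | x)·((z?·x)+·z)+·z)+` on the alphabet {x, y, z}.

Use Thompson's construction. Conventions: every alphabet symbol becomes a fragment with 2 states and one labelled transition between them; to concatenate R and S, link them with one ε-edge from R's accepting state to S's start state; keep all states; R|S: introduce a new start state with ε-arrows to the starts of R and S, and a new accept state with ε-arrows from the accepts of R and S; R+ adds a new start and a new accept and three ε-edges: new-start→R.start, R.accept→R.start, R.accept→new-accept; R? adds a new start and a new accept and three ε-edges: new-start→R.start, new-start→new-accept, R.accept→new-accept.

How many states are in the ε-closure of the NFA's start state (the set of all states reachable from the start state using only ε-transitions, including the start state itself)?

Compute the ε-closure size of each fragment's start state recursively; a symbol fragment's start has no outgoing ε-edge, so its closure is just itself (size 1).
  y | x → new start ε-reaches every alternative's start; none of them accept ε, so the new accept is not reached: |closure| = 1 + 1 + 1 = 3
  z? → new start has ε-edges to the inner start and to the new accept, so |closure| = 2 + 1 = 3
  z?·x → the left operand accepts ε, so the closure extends into the next operand (via the concat ε-link); |closure| = 3 + 1 = 4
  (z?·x)+ → |closure| = 1 + 4 = 5 (the body doesn't accept ε, so the new accept is not reached)
  (z?·x)+·z → same as the first factor's closure: |closure| = 5
  ((z?·x)+·z)+ → |closure| = 1 + 5 = 6 (the body doesn't accept ε, so the new accept is not reached)
  (y | x)·((z?·x)+·z)+·z → same as the first factor's closure: |closure| = 3
  ((y | x)·((z?·x)+·z)+·z)+ → new start ε-reaches only the body's start; the new accept needs a symbol first: |closure| = 1 + 3 = 4

4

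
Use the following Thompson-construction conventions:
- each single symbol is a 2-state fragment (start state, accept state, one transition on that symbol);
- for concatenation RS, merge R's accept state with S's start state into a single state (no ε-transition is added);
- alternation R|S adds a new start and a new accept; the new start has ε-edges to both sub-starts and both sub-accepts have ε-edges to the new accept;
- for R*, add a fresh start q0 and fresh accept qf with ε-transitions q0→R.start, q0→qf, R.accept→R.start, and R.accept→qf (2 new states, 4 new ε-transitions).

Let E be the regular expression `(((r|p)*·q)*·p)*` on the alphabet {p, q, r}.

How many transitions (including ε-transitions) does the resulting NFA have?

20

By structural recursion:
Each of the 4 symbol leaves contributes 1 transition (1 symbol, 0 ε).
  r|p = 6 transitions (2 symbol, 4 ε)
  (r|p)* = 10 transitions (2 symbol, 8 ε)
  (r|p)*·q = 11 transitions (3 symbol, 8 ε)
  ((r|p)*·q)* = 15 transitions (3 symbol, 12 ε)
  ((r|p)*·q)*·p = 16 transitions (4 symbol, 12 ε)
  (((r|p)*·q)*·p)* = 20 transitions (4 symbol, 16 ε)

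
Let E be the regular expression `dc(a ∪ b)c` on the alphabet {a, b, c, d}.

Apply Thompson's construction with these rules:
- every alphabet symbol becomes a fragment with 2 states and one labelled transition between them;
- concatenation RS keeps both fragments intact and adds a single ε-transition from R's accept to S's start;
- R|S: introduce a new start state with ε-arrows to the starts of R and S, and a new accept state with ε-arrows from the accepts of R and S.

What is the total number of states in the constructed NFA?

12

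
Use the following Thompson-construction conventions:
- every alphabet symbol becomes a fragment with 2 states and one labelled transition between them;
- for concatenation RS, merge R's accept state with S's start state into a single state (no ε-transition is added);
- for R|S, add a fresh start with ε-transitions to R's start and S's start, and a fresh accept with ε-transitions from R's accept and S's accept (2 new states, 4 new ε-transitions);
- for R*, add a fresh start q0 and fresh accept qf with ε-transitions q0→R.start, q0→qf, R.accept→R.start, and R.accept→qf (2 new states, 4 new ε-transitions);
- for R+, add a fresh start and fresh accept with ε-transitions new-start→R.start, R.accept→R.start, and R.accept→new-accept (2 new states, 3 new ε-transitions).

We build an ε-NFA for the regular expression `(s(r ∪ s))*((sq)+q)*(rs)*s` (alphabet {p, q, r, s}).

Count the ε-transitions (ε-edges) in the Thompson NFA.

19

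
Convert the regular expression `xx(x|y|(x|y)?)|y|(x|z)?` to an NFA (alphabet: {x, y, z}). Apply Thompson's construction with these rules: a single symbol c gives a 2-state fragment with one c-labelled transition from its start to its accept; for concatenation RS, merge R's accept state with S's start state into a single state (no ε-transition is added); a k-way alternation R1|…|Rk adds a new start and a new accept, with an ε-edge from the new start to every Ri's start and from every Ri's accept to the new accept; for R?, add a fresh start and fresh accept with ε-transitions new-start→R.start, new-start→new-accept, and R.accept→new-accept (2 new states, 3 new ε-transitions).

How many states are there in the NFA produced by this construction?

By structural recursion:
Each of the 9 symbol leaves contributes a 2-state fragment.
  x|y : 6 states
  (x|y)? : 8 states
  x|y|(x|y)? : 14 states
  xx(x|y|(x|y)?) : 16 states
  x|z : 6 states
  (x|z)? : 8 states
  xx(x|y|(x|y)?)|y|(x|z)? : 28 states

28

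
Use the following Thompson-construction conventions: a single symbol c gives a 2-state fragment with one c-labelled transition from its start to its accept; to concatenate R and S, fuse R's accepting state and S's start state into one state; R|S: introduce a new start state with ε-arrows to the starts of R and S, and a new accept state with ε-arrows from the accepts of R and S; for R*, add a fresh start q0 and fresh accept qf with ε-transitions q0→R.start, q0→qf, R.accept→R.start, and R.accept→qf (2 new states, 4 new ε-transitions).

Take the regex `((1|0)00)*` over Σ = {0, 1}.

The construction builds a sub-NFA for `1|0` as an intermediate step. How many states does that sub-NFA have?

6

Fragment for `1|0`:
Each of the 2 symbol leaves contributes a 2-state fragment.
  1|0 = 6 states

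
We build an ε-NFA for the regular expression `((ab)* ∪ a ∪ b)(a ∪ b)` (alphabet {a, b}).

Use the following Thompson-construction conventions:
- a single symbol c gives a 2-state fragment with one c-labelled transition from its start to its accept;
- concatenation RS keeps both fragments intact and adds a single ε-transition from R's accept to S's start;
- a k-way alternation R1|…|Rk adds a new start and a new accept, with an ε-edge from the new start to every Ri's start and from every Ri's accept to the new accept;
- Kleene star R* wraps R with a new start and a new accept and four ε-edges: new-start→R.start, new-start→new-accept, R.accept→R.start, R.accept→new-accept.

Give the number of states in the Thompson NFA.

Bottom-up over the parse tree:
Each of the 6 symbol leaves contributes a 2-state fragment.
  ab = 4 states
  (ab)* = 6 states
  (ab)* ∪ a ∪ b = 12 states
  a ∪ b = 6 states
  ((ab)* ∪ a ∪ b)(a ∪ b) = 18 states

18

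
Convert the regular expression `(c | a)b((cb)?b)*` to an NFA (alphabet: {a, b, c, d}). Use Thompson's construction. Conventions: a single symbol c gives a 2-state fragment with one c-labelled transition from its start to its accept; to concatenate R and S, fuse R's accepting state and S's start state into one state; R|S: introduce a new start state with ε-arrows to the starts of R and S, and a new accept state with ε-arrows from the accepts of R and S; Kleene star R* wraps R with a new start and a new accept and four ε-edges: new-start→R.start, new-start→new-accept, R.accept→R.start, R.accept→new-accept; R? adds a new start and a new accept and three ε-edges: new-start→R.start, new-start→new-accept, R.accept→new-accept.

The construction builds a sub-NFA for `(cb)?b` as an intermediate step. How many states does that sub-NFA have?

6

Fragment for `(cb)?b`:
Each of the 3 symbol leaves contributes a 2-state fragment.
  cb → 3 states
  (cb)? → 5 states
  (cb)?b → 6 states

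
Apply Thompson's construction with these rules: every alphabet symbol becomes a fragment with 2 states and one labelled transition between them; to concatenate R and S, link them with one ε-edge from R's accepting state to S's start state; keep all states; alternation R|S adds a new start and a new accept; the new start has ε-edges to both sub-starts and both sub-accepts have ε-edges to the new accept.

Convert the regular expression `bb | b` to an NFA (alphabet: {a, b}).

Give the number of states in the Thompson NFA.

8

By structural recursion:
Each of the 3 symbol leaves contributes a 2-state fragment.
  bb : 4 states
  bb | b : 8 states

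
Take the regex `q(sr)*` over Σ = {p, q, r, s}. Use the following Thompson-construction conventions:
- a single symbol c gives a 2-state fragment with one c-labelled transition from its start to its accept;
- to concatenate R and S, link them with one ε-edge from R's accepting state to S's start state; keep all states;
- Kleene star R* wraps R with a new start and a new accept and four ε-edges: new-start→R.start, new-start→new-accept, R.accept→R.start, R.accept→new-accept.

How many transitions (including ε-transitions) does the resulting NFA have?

Per subexpression:
Each of the 3 symbol leaves contributes 1 transition (1 symbol, 0 ε).
  sr : 3 transitions (2 symbol, 1 ε)
  (sr)* : 7 transitions (2 symbol, 5 ε)
  q(sr)* : 9 transitions (3 symbol, 6 ε)

9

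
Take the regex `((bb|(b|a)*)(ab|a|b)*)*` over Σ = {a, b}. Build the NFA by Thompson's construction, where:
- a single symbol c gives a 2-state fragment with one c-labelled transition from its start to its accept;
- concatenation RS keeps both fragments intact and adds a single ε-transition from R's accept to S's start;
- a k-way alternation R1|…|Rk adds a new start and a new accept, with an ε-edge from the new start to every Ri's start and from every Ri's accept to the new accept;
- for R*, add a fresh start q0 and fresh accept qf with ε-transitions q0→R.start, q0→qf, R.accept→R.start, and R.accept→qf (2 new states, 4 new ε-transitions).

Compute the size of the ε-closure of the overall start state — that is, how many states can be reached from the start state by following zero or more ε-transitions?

16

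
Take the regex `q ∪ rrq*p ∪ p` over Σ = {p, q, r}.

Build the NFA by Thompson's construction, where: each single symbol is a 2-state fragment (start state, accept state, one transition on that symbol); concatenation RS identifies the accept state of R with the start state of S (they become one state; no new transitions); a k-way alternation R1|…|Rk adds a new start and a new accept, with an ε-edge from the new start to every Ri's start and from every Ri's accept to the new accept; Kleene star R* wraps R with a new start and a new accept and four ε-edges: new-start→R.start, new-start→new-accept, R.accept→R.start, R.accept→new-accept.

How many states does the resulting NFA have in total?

13

Bottom-up over the parse tree:
Each of the 6 symbol leaves contributes a 2-state fragment.
  q* → 4 states
  rrq*p → 7 states
  q ∪ rrq*p ∪ p → 13 states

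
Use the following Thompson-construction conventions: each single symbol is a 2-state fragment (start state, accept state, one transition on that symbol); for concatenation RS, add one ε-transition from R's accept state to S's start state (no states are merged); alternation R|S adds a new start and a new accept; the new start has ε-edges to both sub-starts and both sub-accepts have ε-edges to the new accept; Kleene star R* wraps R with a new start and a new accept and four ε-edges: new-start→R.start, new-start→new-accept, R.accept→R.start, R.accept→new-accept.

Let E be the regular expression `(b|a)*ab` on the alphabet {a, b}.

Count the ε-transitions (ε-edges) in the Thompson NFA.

10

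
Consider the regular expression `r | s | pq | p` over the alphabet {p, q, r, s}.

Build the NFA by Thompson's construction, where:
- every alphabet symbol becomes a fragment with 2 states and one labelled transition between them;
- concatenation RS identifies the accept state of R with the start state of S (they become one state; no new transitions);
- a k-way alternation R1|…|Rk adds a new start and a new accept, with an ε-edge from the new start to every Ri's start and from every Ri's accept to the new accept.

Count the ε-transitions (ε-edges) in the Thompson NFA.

Bottom-up over the parse tree:
Each of the 5 symbol leaves contributes 0 ε-transitions.
  pq → 0 ε-transitions
  r | s | pq | p → 8 ε-transitions

8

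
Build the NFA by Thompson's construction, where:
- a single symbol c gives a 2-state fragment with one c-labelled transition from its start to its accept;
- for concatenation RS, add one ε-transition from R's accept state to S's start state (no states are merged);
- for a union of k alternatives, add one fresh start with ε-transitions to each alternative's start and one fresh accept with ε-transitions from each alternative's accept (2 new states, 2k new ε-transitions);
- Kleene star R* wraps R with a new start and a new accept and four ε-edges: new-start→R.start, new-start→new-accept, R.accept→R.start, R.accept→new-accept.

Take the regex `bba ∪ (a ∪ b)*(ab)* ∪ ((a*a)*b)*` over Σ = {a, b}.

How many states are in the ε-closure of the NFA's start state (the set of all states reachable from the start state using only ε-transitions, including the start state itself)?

20

Compute the ε-closure size of each fragment's start state recursively; a symbol fragment's start has no outgoing ε-edge, so its closure is just itself (size 1).
  bba : same as the first factor's closure: C = 1
  a ∪ b : C = 1 + 1 + 1 = 3 (the new accept is not ε-reachable since no branch accepts ε)
  (a ∪ b)* : the star's fresh start ε-reaches both the body's start and the fresh accept: C = 2 + 3 = 5
  ab : same as the first factor's closure: C = 1
  (ab)* : new start has ε-edges to the inner start and to the new accept, so C = 2 + 1 = 3
  (a ∪ b)*(ab)* : C = 5 + 3 = 8 (closure spills across the concat boundary because the left factor accepts ε)
  a* : the star's fresh start ε-reaches both the body's start and the fresh accept: C = 2 + 1 = 3
  a*a : C = 3 + 1 = 4 (closure spills across the concat boundary because the left factor accepts ε)
  (a*a)* : C = 1 (new start) + 4 (body) + 1 (new accept) = 6
  (a*a)*b : the left operand accepts ε, so the closure extends into the next operand (via the concat ε-link); C = 6 + 1 = 7
  ((a*a)*b)* : C = 1 (new start) + 7 (body) + 1 (new accept) = 9
  bba ∪ (a ∪ b)*(ab)* ∪ ((a*a)*b)* : C = 1 (new start) + (1 + 8 + 9) + 1 (new accept, since some branch ε-reaches its own accept) = 20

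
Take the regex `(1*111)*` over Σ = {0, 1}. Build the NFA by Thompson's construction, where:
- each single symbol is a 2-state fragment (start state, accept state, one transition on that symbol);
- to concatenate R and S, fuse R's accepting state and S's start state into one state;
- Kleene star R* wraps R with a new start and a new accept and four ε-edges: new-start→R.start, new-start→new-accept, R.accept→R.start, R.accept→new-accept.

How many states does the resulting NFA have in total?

Per subexpression:
Each of the 4 symbol leaves contributes a 2-state fragment.
  1* — 4 states
  1*111 — 7 states
  (1*111)* — 9 states

9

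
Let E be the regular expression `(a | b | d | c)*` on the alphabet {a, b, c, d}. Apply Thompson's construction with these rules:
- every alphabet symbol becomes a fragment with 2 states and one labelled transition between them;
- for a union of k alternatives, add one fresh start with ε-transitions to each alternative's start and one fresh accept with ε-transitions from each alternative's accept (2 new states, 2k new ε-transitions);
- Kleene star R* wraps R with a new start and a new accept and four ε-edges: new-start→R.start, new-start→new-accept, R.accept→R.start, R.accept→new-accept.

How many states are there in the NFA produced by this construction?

By structural recursion:
Each of the 4 symbol leaves contributes a 2-state fragment.
  a | b | d | c = 10 states
  (a | b | d | c)* = 12 states

12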